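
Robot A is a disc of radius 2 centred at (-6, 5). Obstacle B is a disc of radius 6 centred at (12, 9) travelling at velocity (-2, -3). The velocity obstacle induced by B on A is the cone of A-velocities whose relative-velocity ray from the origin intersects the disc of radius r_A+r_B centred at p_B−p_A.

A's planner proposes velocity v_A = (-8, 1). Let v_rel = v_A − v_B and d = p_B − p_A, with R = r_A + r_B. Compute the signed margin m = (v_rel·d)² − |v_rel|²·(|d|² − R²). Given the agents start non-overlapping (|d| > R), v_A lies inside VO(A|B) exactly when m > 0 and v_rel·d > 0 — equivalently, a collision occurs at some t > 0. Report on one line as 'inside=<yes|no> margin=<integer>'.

d = (18, 4),  |d|² = 340;  R = 2+6 = 8,  c = 340−8² = 276
v_rel = (-6, 4),  |v_rel|² = 52;  v_rel·d = (-6)·(18) + (4)·(4) = -92
52·t² + 184·t + 276 = 0  ⇒  m = (-92)² − 52·276 = -5888
m = -5888 < 0,  v_rel·d = -92 < 0  ⇒  outside

inside=no margin=-5888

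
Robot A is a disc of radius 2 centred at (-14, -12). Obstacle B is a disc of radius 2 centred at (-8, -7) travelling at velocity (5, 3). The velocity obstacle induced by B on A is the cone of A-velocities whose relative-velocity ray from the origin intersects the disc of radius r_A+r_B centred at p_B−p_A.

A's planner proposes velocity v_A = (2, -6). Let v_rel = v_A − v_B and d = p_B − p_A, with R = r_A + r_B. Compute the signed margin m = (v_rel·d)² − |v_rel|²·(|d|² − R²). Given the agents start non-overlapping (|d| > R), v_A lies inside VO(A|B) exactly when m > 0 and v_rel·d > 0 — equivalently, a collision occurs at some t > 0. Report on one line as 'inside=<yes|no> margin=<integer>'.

d = (6, 5),  |d|² = 61;  R = 2+2 = 4,  c = 61−4² = 45
v_rel = (-3, -9),  |v_rel|² = 90;  v_rel·d = (-3)·(6) + (-9)·(5) = -63
90·t² + 126·t + 45 = 0  ⇒  m = (-63)² − 90·45 = -81
m = -81 < 0,  v_rel·d = -63 < 0  ⇒  outside

inside=no margin=-81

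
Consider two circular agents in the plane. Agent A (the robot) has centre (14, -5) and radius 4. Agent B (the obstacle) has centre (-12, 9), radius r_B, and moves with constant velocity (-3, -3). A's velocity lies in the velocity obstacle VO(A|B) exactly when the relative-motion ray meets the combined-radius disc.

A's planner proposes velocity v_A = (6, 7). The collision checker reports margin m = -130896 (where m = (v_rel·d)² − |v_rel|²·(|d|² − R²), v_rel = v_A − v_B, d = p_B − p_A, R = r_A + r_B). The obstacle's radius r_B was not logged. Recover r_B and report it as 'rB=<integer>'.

m = -130896
d = (-26, 14);  v_rel = (9, 10),  |v_rel|² = 181
v_rel×d = (9)·(14) − (10)·(-26) = 386
since m = R²·181 − 386²:  R² = (148996 + -130896) / 181 = 100
R = √100 = 10  ⇒  r_B = 10 − 4 = 6

rB=6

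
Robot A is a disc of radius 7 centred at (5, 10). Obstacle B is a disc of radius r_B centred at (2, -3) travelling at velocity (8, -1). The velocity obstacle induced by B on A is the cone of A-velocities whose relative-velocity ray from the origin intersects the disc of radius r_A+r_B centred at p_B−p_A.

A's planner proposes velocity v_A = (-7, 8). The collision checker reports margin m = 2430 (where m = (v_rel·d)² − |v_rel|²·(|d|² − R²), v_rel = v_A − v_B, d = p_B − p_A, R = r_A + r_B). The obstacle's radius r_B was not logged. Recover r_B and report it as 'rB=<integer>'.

m = 2430
d = (-3, -13);  v_rel = (-15, 9),  |v_rel|² = 306
v_rel×d = (-15)·(-13) − (9)·(-3) = 222
since m = R²·306 − 222²:  R² = (49284 + 2430) / 306 = 169
R = √169 = 13  ⇒  r_B = 13 − 7 = 6

rB=6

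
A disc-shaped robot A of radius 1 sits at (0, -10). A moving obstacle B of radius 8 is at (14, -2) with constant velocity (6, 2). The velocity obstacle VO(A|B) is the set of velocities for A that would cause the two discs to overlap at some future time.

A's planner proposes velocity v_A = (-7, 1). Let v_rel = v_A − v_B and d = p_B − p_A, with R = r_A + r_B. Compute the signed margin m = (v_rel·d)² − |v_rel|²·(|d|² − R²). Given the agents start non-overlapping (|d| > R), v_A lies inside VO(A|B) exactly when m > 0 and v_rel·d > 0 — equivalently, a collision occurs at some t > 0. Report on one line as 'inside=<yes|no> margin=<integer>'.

d = (14, 8),  |d|² = 260;  R = 1+8 = 9,  c = 260−9² = 179
v_rel = (-13, -1),  |v_rel|² = 170;  v_rel·d = (-13)·(14) + (-1)·(8) = -190
170·t² + 380·t + 179 = 0  ⇒  m = (-190)² − 170·179 = 5670
m = 5670 > 0,  v_rel·d = -190 < 0  ⇒  outside

inside=no margin=5670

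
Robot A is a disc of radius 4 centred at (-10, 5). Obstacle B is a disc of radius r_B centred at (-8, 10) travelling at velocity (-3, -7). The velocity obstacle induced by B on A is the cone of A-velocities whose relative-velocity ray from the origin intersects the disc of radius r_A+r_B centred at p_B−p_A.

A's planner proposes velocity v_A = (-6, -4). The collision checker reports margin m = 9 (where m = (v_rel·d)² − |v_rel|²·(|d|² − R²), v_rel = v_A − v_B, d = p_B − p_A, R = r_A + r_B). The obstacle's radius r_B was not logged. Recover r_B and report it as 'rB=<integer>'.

m = 9
d = (2, 5);  v_rel = (-3, 3),  |v_rel|² = 18
v_rel×d = (-3)·(5) − (3)·(2) = -21
since m = R²·18 − (-21)²:  R² = (441 + 9) / 18 = 25
R = √25 = 5  ⇒  r_B = 5 − 4 = 1

rB=1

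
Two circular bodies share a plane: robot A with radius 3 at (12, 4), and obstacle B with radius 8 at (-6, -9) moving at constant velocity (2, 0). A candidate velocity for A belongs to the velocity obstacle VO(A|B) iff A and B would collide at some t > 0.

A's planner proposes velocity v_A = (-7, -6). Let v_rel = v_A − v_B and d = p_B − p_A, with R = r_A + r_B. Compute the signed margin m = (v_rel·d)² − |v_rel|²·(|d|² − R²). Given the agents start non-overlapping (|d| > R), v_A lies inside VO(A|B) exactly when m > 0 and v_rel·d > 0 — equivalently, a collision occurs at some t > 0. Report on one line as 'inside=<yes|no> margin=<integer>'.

d = (-18, -13),  |d|² = 493;  R = 3+8 = 11,  c = 493−11² = 372
v_rel = (-9, -6),  |v_rel|² = 117;  v_rel·d = (-9)·(-18) + (-6)·(-13) = 240
117·t² − 480·t + 372 = 0  ⇒  m = 240² − 117·372 = 14076
m = 14076 > 0,  v_rel·d = 240 > 0  ⇒  inside

inside=yes margin=14076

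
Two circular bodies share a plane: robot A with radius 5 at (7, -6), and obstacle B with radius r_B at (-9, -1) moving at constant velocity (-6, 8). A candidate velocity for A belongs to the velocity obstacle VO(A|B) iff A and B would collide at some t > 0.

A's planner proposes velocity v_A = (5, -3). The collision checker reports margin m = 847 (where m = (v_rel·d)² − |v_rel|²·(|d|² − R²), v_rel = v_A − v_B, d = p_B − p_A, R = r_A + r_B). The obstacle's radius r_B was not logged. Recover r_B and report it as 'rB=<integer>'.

m = 847
d = (-16, 5);  v_rel = (11, -11),  |v_rel|² = 242
v_rel×d = (11)·(5) − (-11)·(-16) = -121
since m = R²·242 − (-121)²:  R² = (14641 + 847) / 242 = 64
R = √64 = 8  ⇒  r_B = 8 − 5 = 3

rB=3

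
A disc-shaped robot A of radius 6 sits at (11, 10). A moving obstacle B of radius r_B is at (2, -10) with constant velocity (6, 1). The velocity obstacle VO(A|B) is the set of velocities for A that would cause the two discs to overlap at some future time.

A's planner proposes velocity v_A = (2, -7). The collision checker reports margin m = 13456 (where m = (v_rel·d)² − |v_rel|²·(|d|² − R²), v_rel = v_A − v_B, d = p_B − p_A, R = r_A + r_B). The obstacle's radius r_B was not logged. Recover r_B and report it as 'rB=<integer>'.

m = 13456
d = (-9, -20);  v_rel = (-4, -8),  |v_rel|² = 80
v_rel×d = (-4)·(-20) − (-8)·(-9) = 8
since m = R²·80 − 8²:  R² = (64 + 13456) / 80 = 169
R = √169 = 13  ⇒  r_B = 13 − 6 = 7

rB=7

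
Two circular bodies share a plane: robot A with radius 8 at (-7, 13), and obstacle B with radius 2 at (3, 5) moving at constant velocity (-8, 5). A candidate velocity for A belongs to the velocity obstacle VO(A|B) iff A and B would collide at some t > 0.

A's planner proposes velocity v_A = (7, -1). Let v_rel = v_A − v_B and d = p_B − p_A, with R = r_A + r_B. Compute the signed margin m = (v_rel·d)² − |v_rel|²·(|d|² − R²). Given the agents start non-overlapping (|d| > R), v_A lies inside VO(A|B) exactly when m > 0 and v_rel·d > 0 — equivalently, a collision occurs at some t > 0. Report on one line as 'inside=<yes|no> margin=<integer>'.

d = (10, -8),  |d|² = 164;  R = 8+2 = 10,  c = 164−10² = 64
v_rel = (15, -6),  |v_rel|² = 261;  v_rel·d = (15)·(10) + (-6)·(-8) = 198
261·t² − 396·t + 64 = 0  ⇒  m = 198² − 261·64 = 22500
m = 22500 > 0,  v_rel·d = 198 > 0  ⇒  inside

inside=yes margin=22500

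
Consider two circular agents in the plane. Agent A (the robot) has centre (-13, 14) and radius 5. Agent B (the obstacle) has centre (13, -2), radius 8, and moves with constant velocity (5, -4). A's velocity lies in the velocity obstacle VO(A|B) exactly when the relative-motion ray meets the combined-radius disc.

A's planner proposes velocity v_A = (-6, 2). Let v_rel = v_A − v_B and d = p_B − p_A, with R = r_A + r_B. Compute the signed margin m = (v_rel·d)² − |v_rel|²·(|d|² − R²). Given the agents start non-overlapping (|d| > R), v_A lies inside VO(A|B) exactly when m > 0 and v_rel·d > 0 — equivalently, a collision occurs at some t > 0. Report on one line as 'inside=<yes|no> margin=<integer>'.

d = (26, -16),  |d|² = 932;  R = 5+8 = 13,  c = 932−13² = 763
v_rel = (-11, 6),  |v_rel|² = 157;  v_rel·d = (-11)·(26) + (6)·(-16) = -382
157·t² + 764·t + 763 = 0  ⇒  m = (-382)² − 157·763 = 26133
m = 26133 > 0,  v_rel·d = -382 < 0  ⇒  outside

inside=no margin=26133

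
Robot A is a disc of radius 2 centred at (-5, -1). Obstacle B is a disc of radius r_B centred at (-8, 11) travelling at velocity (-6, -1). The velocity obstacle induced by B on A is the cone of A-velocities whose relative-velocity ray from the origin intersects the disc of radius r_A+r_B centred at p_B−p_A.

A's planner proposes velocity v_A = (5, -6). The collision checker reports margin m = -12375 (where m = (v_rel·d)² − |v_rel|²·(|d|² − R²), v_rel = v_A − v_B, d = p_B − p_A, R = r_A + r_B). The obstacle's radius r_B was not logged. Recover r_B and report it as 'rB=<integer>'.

m = -12375
d = (-3, 12);  v_rel = (11, -5),  |v_rel|² = 146
v_rel×d = (11)·(12) − (-5)·(-3) = 117
since m = R²·146 − 117²:  R² = (13689 + -12375) / 146 = 9
R = √9 = 3  ⇒  r_B = 3 − 2 = 1

rB=1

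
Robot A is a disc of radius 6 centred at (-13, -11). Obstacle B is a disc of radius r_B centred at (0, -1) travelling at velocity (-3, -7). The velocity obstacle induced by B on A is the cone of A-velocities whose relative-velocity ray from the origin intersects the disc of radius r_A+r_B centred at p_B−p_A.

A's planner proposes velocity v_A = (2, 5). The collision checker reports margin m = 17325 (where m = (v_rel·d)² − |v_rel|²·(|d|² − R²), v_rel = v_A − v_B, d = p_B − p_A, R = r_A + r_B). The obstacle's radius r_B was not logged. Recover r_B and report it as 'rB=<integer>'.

m = 17325
d = (13, 10);  v_rel = (5, 12),  |v_rel|² = 169
v_rel×d = (5)·(10) − (12)·(13) = -106
since m = R²·169 − (-106)²:  R² = (11236 + 17325) / 169 = 169
R = √169 = 13  ⇒  r_B = 13 − 6 = 7

rB=7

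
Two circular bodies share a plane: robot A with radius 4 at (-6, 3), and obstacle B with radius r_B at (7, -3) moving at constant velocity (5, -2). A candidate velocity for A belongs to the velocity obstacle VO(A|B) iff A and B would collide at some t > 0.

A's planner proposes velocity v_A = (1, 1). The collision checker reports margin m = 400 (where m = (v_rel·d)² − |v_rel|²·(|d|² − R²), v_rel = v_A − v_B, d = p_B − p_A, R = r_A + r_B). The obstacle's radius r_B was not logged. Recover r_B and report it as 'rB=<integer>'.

m = 400
d = (13, -6);  v_rel = (-4, 3),  |v_rel|² = 25
v_rel×d = (-4)·(-6) − (3)·(13) = -15
since m = R²·25 − (-15)²:  R² = (225 + 400) / 25 = 25
R = √25 = 5  ⇒  r_B = 5 − 4 = 1

rB=1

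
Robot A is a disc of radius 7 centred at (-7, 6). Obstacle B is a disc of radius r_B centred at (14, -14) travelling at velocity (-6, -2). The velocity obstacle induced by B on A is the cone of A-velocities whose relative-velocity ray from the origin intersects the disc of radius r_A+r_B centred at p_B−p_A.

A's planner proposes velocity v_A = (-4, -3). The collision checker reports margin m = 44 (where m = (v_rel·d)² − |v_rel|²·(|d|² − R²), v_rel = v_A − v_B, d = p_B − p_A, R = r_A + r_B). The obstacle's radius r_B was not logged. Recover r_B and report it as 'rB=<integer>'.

m = 44
d = (21, -20);  v_rel = (2, -1),  |v_rel|² = 5
v_rel×d = (2)·(-20) − (-1)·(21) = -19
since m = R²·5 − (-19)²:  R² = (361 + 44) / 5 = 81
R = √81 = 9  ⇒  r_B = 9 − 7 = 2

rB=2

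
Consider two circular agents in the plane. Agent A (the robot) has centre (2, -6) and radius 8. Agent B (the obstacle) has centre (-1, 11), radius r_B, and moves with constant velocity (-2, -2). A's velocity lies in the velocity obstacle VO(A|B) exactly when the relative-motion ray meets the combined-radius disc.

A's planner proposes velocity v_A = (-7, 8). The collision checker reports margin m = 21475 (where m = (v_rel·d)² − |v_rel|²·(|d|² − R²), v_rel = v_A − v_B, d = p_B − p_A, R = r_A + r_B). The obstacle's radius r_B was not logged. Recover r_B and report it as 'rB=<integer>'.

m = 21475
d = (-3, 17);  v_rel = (-5, 10),  |v_rel|² = 125
v_rel×d = (-5)·(17) − (10)·(-3) = -55
since m = R²·125 − (-55)²:  R² = (3025 + 21475) / 125 = 196
R = √196 = 14  ⇒  r_B = 14 − 8 = 6

rB=6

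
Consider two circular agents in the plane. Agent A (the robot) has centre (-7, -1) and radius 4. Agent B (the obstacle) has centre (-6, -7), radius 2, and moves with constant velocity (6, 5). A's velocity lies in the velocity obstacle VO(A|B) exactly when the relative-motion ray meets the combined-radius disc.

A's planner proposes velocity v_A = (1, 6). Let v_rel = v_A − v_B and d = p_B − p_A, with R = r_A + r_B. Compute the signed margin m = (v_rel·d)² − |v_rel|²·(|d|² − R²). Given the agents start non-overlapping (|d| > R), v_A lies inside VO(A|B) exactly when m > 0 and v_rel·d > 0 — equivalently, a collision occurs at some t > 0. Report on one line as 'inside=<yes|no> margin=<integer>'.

d = (1, -6),  |d|² = 37;  R = 4+2 = 6,  c = 37−6² = 1
v_rel = (-5, 1),  |v_rel|² = 26;  v_rel·d = (-5)·(1) + (1)·(-6) = -11
26·t² + 22·t + 1 = 0  ⇒  m = (-11)² − 26·1 = 95
m = 95 > 0,  v_rel·d = -11 < 0  ⇒  outside

inside=no margin=95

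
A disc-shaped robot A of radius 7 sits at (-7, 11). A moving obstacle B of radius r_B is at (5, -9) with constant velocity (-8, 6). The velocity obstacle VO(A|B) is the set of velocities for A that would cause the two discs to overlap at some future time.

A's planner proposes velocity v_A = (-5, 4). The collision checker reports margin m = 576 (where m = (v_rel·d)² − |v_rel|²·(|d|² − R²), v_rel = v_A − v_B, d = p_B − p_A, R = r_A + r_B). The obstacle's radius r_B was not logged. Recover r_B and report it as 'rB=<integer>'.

m = 576
d = (12, -20);  v_rel = (3, -2),  |v_rel|² = 13
v_rel×d = (3)·(-20) − (-2)·(12) = -36
since m = R²·13 − (-36)²:  R² = (1296 + 576) / 13 = 144
R = √144 = 12  ⇒  r_B = 12 − 7 = 5

rB=5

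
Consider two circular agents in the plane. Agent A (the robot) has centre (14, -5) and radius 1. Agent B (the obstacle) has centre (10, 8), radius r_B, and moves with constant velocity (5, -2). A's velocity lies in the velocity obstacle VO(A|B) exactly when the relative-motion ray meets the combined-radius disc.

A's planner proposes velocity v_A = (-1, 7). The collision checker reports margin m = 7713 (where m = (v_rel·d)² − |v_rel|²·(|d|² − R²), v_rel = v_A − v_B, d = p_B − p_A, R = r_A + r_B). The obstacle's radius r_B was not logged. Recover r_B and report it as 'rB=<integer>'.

m = 7713
d = (-4, 13);  v_rel = (-6, 9),  |v_rel|² = 117
v_rel×d = (-6)·(13) − (9)·(-4) = -42
since m = R²·117 − (-42)²:  R² = (1764 + 7713) / 117 = 81
R = √81 = 9  ⇒  r_B = 9 − 1 = 8

rB=8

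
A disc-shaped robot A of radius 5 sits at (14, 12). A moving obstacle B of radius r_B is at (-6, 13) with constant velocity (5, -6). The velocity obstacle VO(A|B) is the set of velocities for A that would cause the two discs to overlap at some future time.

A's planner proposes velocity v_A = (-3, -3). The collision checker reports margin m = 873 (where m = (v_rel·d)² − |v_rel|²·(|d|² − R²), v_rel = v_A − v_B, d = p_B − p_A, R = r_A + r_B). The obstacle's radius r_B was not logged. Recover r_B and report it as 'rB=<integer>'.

m = 873
d = (-20, 1);  v_rel = (-8, 3),  |v_rel|² = 73
v_rel×d = (-8)·(1) − (3)·(-20) = 52
since m = R²·73 − 52²:  R² = (2704 + 873) / 73 = 49
R = √49 = 7  ⇒  r_B = 7 − 5 = 2

rB=2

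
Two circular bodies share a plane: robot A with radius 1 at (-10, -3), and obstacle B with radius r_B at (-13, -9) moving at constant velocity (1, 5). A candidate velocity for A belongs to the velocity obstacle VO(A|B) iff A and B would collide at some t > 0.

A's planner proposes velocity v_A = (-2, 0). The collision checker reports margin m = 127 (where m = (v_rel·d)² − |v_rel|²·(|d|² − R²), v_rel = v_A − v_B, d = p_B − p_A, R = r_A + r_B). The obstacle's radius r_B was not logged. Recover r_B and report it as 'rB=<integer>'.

m = 127
d = (-3, -6);  v_rel = (-3, -5),  |v_rel|² = 34
v_rel×d = (-3)·(-6) − (-5)·(-3) = 3
since m = R²·34 − 3²:  R² = (9 + 127) / 34 = 4
R = √4 = 2  ⇒  r_B = 2 − 1 = 1

rB=1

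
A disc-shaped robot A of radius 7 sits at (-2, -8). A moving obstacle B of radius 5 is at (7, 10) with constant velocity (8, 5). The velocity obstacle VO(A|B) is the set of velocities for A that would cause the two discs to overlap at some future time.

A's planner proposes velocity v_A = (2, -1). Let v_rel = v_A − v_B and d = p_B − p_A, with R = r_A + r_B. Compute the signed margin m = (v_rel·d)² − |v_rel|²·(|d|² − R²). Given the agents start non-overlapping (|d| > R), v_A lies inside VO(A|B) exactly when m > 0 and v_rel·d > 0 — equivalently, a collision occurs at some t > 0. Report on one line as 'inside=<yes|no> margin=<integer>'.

d = (9, 18),  |d|² = 405;  R = 7+5 = 12,  c = 405−12² = 261
v_rel = (-6, -6),  |v_rel|² = 72;  v_rel·d = (-6)·(9) + (-6)·(18) = -162
72·t² + 324·t + 261 = 0  ⇒  m = (-162)² − 72·261 = 7452
m = 7452 > 0,  v_rel·d = -162 < 0  ⇒  outside

inside=no margin=7452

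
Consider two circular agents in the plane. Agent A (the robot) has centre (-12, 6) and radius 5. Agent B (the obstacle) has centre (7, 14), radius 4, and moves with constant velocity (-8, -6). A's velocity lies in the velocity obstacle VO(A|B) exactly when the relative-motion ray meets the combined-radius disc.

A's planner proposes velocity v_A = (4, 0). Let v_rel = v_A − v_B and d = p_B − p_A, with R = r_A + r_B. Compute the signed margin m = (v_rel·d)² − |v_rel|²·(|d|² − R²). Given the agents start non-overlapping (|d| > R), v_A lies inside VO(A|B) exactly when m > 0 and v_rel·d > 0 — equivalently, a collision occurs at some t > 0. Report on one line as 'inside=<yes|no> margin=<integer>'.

d = (19, 8),  |d|² = 425;  R = 5+4 = 9,  c = 425−9² = 344
v_rel = (12, 6),  |v_rel|² = 180;  v_rel·d = (12)·(19) + (6)·(8) = 276
180·t² − 552·t + 344 = 0  ⇒  m = 276² − 180·344 = 14256
m = 14256 > 0,  v_rel·d = 276 > 0  ⇒  inside

inside=yes margin=14256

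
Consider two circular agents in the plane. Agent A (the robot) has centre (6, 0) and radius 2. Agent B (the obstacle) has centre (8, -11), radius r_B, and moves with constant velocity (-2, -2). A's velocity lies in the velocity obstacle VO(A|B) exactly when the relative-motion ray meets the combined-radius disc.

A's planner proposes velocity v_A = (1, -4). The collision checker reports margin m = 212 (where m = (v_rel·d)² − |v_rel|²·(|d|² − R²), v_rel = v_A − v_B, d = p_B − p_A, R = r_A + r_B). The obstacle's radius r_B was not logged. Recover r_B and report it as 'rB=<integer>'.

m = 212
d = (2, -11);  v_rel = (3, -2),  |v_rel|² = 13
v_rel×d = (3)·(-11) − (-2)·(2) = -29
since m = R²·13 − (-29)²:  R² = (841 + 212) / 13 = 81
R = √81 = 9  ⇒  r_B = 9 − 2 = 7

rB=7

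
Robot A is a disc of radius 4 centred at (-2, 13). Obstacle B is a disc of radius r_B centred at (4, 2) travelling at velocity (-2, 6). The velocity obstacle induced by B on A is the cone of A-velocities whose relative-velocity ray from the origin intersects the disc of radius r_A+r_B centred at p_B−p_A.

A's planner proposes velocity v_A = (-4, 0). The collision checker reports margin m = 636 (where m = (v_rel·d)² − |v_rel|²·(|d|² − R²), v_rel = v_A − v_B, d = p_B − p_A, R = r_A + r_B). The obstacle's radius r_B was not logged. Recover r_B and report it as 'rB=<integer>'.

m = 636
d = (6, -11);  v_rel = (-2, -6),  |v_rel|² = 40
v_rel×d = (-2)·(-11) − (-6)·(6) = 58
since m = R²·40 − 58²:  R² = (3364 + 636) / 40 = 100
R = √100 = 10  ⇒  r_B = 10 − 4 = 6

rB=6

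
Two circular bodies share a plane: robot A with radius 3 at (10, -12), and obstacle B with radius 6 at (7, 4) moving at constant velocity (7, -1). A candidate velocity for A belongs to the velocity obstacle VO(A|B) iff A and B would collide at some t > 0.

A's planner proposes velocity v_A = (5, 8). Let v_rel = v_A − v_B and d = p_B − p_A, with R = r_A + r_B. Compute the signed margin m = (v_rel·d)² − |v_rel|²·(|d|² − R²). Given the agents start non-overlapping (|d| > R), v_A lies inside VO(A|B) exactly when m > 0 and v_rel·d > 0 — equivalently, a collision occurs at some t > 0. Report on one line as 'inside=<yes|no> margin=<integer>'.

d = (-3, 16),  |d|² = 265;  R = 3+6 = 9,  c = 265−9² = 184
v_rel = (-2, 9),  |v_rel|² = 85;  v_rel·d = (-2)·(-3) + (9)·(16) = 150
85·t² − 300·t + 184 = 0  ⇒  m = 150² − 85·184 = 6860
m = 6860 > 0,  v_rel·d = 150 > 0  ⇒  inside

inside=yes margin=6860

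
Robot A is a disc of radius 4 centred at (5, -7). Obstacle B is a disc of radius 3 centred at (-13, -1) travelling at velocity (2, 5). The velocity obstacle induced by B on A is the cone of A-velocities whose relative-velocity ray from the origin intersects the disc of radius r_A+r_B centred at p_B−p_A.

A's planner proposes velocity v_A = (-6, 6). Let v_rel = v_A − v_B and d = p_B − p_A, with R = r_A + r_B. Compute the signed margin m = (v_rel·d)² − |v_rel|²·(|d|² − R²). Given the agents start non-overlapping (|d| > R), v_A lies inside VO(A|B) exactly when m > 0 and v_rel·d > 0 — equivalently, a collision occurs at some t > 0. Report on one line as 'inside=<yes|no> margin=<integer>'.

d = (-18, 6),  |d|² = 360;  R = 4+3 = 7,  c = 360−7² = 311
v_rel = (-8, 1),  |v_rel|² = 65;  v_rel·d = (-8)·(-18) + (1)·(6) = 150
65·t² − 300·t + 311 = 0  ⇒  m = 150² − 65·311 = 2285
m = 2285 > 0,  v_rel·d = 150 > 0  ⇒  inside

inside=yes margin=2285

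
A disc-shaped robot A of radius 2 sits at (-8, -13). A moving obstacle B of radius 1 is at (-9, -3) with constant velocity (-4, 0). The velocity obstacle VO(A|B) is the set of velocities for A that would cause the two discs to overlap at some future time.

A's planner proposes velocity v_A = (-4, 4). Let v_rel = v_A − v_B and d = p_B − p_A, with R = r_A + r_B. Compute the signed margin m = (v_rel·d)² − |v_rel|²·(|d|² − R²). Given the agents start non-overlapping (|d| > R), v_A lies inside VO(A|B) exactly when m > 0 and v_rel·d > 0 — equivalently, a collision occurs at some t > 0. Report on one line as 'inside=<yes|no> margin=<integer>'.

d = (-1, 10),  |d|² = 101;  R = 2+1 = 3,  c = 101−3² = 92
v_rel = (0, 4),  |v_rel|² = 16;  v_rel·d = (0)·(-1) + (4)·(10) = 40
16·t² − 80·t + 92 = 0  ⇒  m = 40² − 16·92 = 128
m = 128 > 0,  v_rel·d = 40 > 0  ⇒  inside

inside=yes margin=128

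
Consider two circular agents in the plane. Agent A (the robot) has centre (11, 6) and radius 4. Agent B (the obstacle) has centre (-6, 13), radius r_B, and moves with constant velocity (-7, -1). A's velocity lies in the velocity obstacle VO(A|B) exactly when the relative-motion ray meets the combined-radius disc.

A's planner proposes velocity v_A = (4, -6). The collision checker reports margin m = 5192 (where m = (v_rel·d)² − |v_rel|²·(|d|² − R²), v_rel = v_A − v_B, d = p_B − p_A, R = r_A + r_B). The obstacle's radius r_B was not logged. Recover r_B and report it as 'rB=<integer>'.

m = 5192
d = (-17, 7);  v_rel = (11, -5),  |v_rel|² = 146
v_rel×d = (11)·(7) − (-5)·(-17) = -8
since m = R²·146 − (-8)²:  R² = (64 + 5192) / 146 = 36
R = √36 = 6  ⇒  r_B = 6 − 4 = 2

rB=2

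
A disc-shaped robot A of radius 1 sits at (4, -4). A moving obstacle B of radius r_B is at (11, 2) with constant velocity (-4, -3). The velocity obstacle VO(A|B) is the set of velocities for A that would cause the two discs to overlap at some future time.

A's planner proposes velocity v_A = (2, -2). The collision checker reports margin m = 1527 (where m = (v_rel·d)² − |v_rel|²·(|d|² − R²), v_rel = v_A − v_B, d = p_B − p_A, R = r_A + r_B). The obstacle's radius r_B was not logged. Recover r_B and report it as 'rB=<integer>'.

m = 1527
d = (7, 6);  v_rel = (6, 1),  |v_rel|² = 37
v_rel×d = (6)·(6) − (1)·(7) = 29
since m = R²·37 − 29²:  R² = (841 + 1527) / 37 = 64
R = √64 = 8  ⇒  r_B = 8 − 1 = 7

rB=7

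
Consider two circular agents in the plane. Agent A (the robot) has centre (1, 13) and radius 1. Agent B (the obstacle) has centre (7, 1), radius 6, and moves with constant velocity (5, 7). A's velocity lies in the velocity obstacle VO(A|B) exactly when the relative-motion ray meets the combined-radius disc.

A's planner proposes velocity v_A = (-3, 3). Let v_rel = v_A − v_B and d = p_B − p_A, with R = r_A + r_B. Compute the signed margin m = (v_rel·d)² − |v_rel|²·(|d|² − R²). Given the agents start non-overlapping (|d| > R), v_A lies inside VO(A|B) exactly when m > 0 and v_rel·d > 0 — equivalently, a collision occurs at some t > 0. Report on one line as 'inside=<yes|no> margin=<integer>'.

d = (6, -12),  |d|² = 180;  R = 1+6 = 7,  c = 180−7² = 131
v_rel = (-8, -4),  |v_rel|² = 80;  v_rel·d = (-8)·(6) + (-4)·(-12) = 0
80·t² − 0·t + 131 = 0  ⇒  m = 0² − 80·131 = -10480
m = -10480 < 0,  v_rel·d = 0 = 0  ⇒  outside

inside=no margin=-10480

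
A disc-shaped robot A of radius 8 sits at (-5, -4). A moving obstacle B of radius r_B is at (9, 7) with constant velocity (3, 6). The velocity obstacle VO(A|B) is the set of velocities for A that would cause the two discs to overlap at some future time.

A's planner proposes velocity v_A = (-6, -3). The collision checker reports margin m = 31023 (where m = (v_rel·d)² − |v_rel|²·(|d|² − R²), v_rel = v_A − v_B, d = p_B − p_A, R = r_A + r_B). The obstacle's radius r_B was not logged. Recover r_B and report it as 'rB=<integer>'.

m = 31023
d = (14, 11);  v_rel = (-9, -9),  |v_rel|² = 162
v_rel×d = (-9)·(11) − (-9)·(14) = 27
since m = R²·162 − 27²:  R² = (729 + 31023) / 162 = 196
R = √196 = 14  ⇒  r_B = 14 − 8 = 6

rB=6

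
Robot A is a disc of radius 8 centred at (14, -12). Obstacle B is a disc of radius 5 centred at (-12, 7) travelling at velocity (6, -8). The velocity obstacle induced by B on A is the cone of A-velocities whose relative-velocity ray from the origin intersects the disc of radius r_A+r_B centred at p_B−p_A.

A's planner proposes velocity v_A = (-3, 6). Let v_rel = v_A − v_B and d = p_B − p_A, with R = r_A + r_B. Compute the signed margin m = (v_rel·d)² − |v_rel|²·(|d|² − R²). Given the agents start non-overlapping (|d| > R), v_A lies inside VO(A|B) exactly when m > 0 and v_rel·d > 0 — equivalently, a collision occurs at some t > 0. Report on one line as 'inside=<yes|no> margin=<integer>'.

d = (-26, 19),  |d|² = 1037;  R = 8+5 = 13,  c = 1037−13² = 868
v_rel = (-9, 14),  |v_rel|² = 277;  v_rel·d = (-9)·(-26) + (14)·(19) = 500
277·t² − 1000·t + 868 = 0  ⇒  m = 500² − 277·868 = 9564
m = 9564 > 0,  v_rel·d = 500 > 0  ⇒  inside

inside=yes margin=9564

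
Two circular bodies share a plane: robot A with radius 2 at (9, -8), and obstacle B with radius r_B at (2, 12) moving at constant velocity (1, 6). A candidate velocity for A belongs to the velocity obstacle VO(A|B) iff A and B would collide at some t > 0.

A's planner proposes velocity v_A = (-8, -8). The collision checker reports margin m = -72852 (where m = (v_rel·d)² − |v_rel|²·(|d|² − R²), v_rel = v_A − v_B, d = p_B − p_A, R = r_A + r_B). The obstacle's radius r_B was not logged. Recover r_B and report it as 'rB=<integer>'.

m = -72852
d = (-7, 20);  v_rel = (-9, -14),  |v_rel|² = 277
v_rel×d = (-9)·(20) − (-14)·(-7) = -278
since m = R²·277 − (-278)²:  R² = (77284 + -72852) / 277 = 16
R = √16 = 4  ⇒  r_B = 4 − 2 = 2

rB=2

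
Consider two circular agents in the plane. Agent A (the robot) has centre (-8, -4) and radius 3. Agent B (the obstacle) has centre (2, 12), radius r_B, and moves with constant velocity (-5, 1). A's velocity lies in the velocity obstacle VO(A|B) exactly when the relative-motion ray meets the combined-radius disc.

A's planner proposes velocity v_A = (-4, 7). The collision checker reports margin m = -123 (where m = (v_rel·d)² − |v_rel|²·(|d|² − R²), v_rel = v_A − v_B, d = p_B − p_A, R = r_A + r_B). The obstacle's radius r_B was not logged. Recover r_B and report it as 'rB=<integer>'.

m = -123
d = (10, 16);  v_rel = (1, 6),  |v_rel|² = 37
v_rel×d = (1)·(16) − (6)·(10) = -44
since m = R²·37 − (-44)²:  R² = (1936 + -123) / 37 = 49
R = √49 = 7  ⇒  r_B = 7 − 3 = 4

rB=4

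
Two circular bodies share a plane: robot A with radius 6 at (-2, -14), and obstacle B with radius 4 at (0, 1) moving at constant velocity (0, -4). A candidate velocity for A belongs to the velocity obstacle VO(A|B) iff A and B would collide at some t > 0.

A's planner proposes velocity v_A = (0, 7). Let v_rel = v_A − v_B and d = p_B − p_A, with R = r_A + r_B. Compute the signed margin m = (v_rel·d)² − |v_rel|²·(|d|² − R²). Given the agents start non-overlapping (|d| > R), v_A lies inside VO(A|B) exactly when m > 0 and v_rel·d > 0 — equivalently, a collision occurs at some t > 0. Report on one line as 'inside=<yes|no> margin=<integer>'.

d = (2, 15),  |d|² = 229;  R = 6+4 = 10,  c = 229−10² = 129
v_rel = (0, 11),  |v_rel|² = 121;  v_rel·d = (0)·(2) + (11)·(15) = 165
121·t² − 330·t + 129 = 0  ⇒  m = 165² − 121·129 = 11616
m = 11616 > 0,  v_rel·d = 165 > 0  ⇒  inside

inside=yes margin=11616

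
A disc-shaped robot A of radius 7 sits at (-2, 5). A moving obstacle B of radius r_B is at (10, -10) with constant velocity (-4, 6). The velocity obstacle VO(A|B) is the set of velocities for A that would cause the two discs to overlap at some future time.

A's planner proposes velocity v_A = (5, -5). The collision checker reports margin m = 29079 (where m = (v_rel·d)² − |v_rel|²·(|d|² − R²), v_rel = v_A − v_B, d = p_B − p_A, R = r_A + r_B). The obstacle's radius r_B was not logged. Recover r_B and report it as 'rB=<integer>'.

m = 29079
d = (12, -15);  v_rel = (9, -11),  |v_rel|² = 202
v_rel×d = (9)·(-15) − (-11)·(12) = -3
since m = R²·202 − (-3)²:  R² = (9 + 29079) / 202 = 144
R = √144 = 12  ⇒  r_B = 12 − 7 = 5

rB=5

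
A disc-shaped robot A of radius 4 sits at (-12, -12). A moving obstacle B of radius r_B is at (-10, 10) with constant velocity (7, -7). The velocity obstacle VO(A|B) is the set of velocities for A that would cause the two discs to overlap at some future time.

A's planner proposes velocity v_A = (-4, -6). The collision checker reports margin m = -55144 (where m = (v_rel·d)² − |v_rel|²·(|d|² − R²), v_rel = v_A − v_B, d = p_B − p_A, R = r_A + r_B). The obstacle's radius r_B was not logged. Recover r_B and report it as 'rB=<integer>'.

m = -55144
d = (2, 22);  v_rel = (-11, 1),  |v_rel|² = 122
v_rel×d = (-11)·(22) − (1)·(2) = -244
since m = R²·122 − (-244)²:  R² = (59536 + -55144) / 122 = 36
R = √36 = 6  ⇒  r_B = 6 − 4 = 2

rB=2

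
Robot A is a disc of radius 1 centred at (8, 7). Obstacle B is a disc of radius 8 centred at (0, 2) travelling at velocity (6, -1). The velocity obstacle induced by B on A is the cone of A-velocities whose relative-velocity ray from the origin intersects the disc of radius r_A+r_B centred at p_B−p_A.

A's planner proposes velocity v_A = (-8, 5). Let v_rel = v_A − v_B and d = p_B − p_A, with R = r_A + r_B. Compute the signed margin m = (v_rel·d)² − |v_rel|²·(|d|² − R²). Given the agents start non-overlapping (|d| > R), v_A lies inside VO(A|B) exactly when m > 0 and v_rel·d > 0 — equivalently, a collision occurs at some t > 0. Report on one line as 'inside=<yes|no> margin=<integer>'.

d = (-8, -5),  |d|² = 89;  R = 1+8 = 9,  c = 89−9² = 8
v_rel = (-14, 6),  |v_rel|² = 232;  v_rel·d = (-14)·(-8) + (6)·(-5) = 82
232·t² − 164·t + 8 = 0  ⇒  m = 82² − 232·8 = 4868
m = 4868 > 0,  v_rel·d = 82 > 0  ⇒  inside

inside=yes margin=4868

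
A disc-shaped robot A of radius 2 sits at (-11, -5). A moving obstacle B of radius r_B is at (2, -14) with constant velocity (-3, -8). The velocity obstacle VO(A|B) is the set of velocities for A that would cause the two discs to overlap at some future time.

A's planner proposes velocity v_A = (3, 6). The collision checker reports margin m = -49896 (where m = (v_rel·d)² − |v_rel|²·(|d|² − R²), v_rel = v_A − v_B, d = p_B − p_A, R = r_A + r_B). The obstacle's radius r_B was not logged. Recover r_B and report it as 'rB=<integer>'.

m = -49896
d = (13, -9);  v_rel = (6, 14),  |v_rel|² = 232
v_rel×d = (6)·(-9) − (14)·(13) = -236
since m = R²·232 − (-236)²:  R² = (55696 + -49896) / 232 = 25
R = √25 = 5  ⇒  r_B = 5 − 2 = 3

rB=3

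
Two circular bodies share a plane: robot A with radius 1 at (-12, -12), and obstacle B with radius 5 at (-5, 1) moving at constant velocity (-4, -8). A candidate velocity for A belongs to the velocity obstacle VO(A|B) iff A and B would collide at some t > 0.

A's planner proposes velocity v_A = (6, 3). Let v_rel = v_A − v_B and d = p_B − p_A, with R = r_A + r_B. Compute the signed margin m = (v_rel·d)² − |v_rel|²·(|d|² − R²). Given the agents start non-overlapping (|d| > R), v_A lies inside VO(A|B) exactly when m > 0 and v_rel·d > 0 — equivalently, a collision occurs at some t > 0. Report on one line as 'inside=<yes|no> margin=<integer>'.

d = (7, 13),  |d|² = 218;  R = 1+5 = 6,  c = 218−6² = 182
v_rel = (10, 11),  |v_rel|² = 221;  v_rel·d = (10)·(7) + (11)·(13) = 213
221·t² − 426·t + 182 = 0  ⇒  m = 213² − 221·182 = 5147
m = 5147 > 0,  v_rel·d = 213 > 0  ⇒  inside

inside=yes margin=5147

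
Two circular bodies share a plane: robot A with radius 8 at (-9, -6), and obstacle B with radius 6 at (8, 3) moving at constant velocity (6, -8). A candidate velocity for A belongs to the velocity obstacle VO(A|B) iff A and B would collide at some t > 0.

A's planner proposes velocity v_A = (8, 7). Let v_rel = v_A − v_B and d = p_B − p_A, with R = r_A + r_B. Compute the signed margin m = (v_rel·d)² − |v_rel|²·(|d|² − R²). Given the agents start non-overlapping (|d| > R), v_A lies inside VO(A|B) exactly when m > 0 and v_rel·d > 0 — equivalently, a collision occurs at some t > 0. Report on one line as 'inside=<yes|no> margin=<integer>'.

d = (17, 9),  |d|² = 370;  R = 8+6 = 14,  c = 370−14² = 174
v_rel = (2, 15),  |v_rel|² = 229;  v_rel·d = (2)·(17) + (15)·(9) = 169
229·t² − 338·t + 174 = 0  ⇒  m = 169² − 229·174 = -11285
m = -11285 < 0,  v_rel·d = 169 > 0  ⇒  outside

inside=no margin=-11285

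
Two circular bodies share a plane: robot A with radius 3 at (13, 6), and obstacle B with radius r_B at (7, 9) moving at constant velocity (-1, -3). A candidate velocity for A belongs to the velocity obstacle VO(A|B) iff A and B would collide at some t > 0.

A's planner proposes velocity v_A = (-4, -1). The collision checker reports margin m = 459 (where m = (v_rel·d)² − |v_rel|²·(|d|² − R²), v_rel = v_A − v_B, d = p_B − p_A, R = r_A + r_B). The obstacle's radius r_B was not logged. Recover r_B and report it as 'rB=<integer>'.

m = 459
d = (-6, 3);  v_rel = (-3, 2),  |v_rel|² = 13
v_rel×d = (-3)·(3) − (2)·(-6) = 3
since m = R²·13 − 3²:  R² = (9 + 459) / 13 = 36
R = √36 = 6  ⇒  r_B = 6 − 3 = 3

rB=3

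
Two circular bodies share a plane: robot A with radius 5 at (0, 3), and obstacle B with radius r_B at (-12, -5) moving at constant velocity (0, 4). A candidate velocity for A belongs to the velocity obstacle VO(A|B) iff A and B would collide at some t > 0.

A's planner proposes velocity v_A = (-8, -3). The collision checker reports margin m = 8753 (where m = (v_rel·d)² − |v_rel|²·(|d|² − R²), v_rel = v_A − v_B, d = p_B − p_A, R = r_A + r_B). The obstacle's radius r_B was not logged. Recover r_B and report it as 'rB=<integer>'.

m = 8753
d = (-12, -8);  v_rel = (-8, -7),  |v_rel|² = 113
v_rel×d = (-8)·(-8) − (-7)·(-12) = -20
since m = R²·113 − (-20)²:  R² = (400 + 8753) / 113 = 81
R = √81 = 9  ⇒  r_B = 9 − 5 = 4

rB=4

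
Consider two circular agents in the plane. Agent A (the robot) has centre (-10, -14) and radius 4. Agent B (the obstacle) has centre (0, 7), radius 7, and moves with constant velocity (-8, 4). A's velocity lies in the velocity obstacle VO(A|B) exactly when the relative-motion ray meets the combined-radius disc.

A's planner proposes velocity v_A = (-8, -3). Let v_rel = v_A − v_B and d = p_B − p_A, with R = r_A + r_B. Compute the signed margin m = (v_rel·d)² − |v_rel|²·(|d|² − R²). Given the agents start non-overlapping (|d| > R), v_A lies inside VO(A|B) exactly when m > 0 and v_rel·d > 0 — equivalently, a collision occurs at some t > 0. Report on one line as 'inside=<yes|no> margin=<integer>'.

d = (10, 21),  |d|² = 541;  R = 4+7 = 11,  c = 541−11² = 420
v_rel = (0, -7),  |v_rel|² = 49;  v_rel·d = (0)·(10) + (-7)·(21) = -147
49·t² + 294·t + 420 = 0  ⇒  m = (-147)² − 49·420 = 1029
m = 1029 > 0,  v_rel·d = -147 < 0  ⇒  outside

inside=no margin=1029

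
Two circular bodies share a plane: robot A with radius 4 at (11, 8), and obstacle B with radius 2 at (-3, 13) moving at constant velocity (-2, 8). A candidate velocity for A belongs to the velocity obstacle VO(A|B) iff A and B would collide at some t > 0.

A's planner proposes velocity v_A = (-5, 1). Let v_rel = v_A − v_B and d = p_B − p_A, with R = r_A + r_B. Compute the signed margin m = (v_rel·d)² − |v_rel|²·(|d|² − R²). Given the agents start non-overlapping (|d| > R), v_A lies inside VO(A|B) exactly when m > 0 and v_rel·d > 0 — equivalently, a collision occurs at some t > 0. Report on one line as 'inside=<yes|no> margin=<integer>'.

d = (-14, 5),  |d|² = 221;  R = 4+2 = 6,  c = 221−6² = 185
v_rel = (-3, -7),  |v_rel|² = 58;  v_rel·d = (-3)·(-14) + (-7)·(5) = 7
58·t² − 14·t + 185 = 0  ⇒  m = 7² − 58·185 = -10681
m = -10681 < 0,  v_rel·d = 7 > 0  ⇒  outside

inside=no margin=-10681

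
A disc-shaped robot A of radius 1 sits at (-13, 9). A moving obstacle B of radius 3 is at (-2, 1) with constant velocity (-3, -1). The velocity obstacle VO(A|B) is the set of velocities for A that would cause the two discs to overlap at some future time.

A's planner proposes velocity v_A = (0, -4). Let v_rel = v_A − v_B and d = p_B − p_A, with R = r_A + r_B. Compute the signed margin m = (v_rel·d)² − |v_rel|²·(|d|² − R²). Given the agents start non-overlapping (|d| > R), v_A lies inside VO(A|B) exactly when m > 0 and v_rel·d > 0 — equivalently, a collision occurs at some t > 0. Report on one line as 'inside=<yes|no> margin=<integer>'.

d = (11, -8),  |d|² = 185;  R = 1+3 = 4,  c = 185−4² = 169
v_rel = (3, -3),  |v_rel|² = 18;  v_rel·d = (3)·(11) + (-3)·(-8) = 57
18·t² − 114·t + 169 = 0  ⇒  m = 57² − 18·169 = 207
m = 207 > 0,  v_rel·d = 57 > 0  ⇒  inside

inside=yes margin=207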